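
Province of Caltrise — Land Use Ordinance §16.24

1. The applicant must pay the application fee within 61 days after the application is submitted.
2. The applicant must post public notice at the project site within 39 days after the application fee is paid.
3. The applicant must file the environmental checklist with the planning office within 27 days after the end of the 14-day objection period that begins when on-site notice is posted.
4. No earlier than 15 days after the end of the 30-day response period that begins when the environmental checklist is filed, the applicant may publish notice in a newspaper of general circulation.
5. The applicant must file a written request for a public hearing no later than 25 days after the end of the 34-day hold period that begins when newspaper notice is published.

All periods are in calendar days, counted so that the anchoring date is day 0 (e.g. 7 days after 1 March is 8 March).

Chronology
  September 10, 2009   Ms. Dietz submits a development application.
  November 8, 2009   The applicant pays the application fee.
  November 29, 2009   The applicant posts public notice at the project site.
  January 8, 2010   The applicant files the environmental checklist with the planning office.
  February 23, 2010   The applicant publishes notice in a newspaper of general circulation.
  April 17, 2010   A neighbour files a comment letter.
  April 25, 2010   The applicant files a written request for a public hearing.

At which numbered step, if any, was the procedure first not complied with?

Step 5

Step 1: 61 days after September 10, 2009 (when the application is submitted) is November 10, 2009; completed November 8, 2009, before the deadline.
Step 2: 39 days after November 8, 2009 (when the application fee is paid) is December 17, 2009; completed November 29, 2009, before the deadline.
Step 3: 27 days after December 13, 2009 (end of the 14-day objection period, which began when on-site notice is posted on November 29, 2009) is January 9, 2010; done January 8, 2010 — timely.
Step 4: the earliest permitted date is 15 days after February 7, 2010 (end of the 30-day response period, which began when the environmental checklist is filed on January 8, 2010), i.e. February 22, 2010; February 23, 2010 is on or after that date.
Step 5: 25 days after March 29, 2010 (end of the 34-day hold period, which began when newspaper notice is published on February 23, 2010) is April 23, 2010; not done until April 25, 2010, 2 days after the deadline.
The analysis stops there.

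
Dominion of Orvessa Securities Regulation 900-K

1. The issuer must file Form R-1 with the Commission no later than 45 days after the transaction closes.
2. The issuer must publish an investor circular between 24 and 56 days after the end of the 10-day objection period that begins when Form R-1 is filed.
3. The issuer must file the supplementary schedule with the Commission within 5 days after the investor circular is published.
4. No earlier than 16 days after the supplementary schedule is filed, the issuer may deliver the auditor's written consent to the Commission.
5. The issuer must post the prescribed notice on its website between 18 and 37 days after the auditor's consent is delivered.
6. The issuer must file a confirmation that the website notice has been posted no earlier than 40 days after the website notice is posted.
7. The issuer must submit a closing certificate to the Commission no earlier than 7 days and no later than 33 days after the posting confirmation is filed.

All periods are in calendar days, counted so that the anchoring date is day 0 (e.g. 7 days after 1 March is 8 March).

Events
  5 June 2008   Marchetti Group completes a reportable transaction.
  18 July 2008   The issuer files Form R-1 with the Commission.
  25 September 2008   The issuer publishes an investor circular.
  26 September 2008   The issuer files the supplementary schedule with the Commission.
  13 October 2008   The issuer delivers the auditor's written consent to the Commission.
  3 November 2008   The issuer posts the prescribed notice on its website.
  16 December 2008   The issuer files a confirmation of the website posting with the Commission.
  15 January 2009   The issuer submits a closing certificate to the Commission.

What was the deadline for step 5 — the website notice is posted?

Step 5 runs from 13 October 2008, when the auditor's consent is delivered. The window is 18–37 days after 13 October 2008; it closes on 19 November 2008.

19 November 2008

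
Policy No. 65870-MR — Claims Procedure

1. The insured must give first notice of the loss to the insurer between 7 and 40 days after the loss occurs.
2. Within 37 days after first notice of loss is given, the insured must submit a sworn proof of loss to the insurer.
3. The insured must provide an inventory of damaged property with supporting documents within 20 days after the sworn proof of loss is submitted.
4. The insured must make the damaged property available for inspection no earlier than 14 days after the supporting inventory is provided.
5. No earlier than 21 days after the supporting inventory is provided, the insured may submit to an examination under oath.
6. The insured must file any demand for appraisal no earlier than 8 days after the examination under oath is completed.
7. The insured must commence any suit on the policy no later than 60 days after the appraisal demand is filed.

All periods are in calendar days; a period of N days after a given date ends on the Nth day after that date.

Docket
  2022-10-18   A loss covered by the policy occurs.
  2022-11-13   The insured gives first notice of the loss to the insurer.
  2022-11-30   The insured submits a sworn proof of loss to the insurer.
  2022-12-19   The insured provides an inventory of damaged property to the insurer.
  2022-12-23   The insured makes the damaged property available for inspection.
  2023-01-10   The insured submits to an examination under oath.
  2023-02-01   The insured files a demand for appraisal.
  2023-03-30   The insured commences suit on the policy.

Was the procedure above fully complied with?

No

Step 1: the window is 7–40 days after 2022-10-18 (when the loss occurs), so 2022-10-25 through 2022-11-27; 2022-11-13 falls inside that range.
Step 2: 37 days after 2022-11-13 (when first notice of loss is given) is 2022-12-20; 2022-11-30 is within that limit.
Step 3: 20 days after 2022-11-30 (when the sworn proof of loss is submitted) is 2022-12-20; done 2022-12-19 — timely.
Step 4: the earliest permitted date is 14 days after 2022-12-19 (when the supporting inventory is provided), i.e. 2023-01-02; acted on 2022-12-23, 10 days prematurely.
That is the first point of non-compliance.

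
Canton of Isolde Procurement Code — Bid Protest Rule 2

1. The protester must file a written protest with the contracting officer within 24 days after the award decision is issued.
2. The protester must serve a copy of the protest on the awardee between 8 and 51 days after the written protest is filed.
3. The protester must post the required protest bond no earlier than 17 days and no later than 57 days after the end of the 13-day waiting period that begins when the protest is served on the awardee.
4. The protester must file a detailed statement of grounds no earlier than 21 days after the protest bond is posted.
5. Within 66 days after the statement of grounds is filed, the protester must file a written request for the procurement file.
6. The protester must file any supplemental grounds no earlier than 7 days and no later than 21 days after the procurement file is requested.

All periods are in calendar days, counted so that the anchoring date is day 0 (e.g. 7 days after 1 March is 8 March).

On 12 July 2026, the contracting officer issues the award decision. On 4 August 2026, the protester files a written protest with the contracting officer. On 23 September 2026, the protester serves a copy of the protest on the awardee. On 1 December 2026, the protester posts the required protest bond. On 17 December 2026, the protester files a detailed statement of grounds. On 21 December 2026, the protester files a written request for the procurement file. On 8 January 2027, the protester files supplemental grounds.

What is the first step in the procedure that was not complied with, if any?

Step 4

(1) due by 12 July 2026 + 24 days = 5 August 2026; 4 August 2026 is within that limit.
(2) the permitted window runs from 4 August 2026 + 8 = 12 August 2026 to 4 August 2026 + 51 = 24 September 2026; 23 September 2026 falls inside that range.
(3) the permitted window runs from 6 October 2026 + 17 = 23 October 2026 to 6 October 2026 + 57 = 2 December 2026; 1 December 2026 falls inside that range.
(4) permitted from 1 December 2026 + 21 days = 22 December 2026 onward; 17 December 2026 is 5 days before the earliest permitted date.
No need to go further; step 4 was not satisfied.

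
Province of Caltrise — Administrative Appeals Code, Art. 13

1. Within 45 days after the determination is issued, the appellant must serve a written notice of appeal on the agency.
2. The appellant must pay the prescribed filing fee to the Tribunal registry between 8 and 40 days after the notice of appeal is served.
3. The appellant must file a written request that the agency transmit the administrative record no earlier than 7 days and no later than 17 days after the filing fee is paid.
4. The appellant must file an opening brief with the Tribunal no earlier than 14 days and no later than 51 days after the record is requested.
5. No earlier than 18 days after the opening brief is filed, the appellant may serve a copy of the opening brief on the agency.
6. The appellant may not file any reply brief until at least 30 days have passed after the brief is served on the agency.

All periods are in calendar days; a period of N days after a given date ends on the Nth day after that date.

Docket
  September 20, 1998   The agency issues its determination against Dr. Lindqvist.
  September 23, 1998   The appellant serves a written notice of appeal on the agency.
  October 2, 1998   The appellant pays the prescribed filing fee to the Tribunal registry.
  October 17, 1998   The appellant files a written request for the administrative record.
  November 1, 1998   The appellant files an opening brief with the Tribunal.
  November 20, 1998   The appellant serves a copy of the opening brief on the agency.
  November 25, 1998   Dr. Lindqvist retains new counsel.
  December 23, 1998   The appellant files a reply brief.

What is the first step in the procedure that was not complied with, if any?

Step 1 — counting 45 days from September 20, 1998 (when the determination is issued) gives a deadline of November 4, 1998; done September 23, 1998 — timely.
Step 2 — 8 and 40 days from September 23, 1998 (when the notice of appeal is served) are October 1, 1998 and November 2, 1998 respectively; done October 2, 1998 — within the window.
Step 3 — 7 and 17 days from October 2, 1998 (when the filing fee is paid) are October 9, 1998 and October 19, 1998 respectively; October 17, 1998 falls inside that range.
Step 4 — 14 and 51 days from October 17, 1998 (when the record is requested) are October 31, 1998 and December 7, 1998 respectively; done November 1, 1998, which is between those dates.
Step 5 — must wait 18 days from November 1, 1998 (when the opening brief is filed), so not before November 19, 1998; November 20, 1998 is on or after that date.
Step 6 — must wait 30 days from November 20, 1998 (when the brief is served on the agency), so not before December 20, 1998; done December 23, 1998 — permitted.

None — every step was satisfied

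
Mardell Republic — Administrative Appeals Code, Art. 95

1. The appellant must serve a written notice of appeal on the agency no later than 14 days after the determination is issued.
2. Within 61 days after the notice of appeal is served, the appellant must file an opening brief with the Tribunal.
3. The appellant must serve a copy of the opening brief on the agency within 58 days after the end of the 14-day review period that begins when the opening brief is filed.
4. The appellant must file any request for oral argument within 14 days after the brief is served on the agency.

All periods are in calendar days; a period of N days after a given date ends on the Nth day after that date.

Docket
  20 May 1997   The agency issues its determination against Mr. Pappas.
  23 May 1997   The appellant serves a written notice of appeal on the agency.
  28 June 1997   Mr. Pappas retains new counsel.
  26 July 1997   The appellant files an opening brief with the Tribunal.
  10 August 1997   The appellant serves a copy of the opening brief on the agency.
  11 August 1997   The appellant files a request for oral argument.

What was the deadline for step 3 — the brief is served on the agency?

The opening brief is filed on 26 July 1997; the 14-day review period therefore ends 9 August 1997, and step 3 runs from that date. 58 days after 9 August 1997 is 6 October 1997.

6 October 1997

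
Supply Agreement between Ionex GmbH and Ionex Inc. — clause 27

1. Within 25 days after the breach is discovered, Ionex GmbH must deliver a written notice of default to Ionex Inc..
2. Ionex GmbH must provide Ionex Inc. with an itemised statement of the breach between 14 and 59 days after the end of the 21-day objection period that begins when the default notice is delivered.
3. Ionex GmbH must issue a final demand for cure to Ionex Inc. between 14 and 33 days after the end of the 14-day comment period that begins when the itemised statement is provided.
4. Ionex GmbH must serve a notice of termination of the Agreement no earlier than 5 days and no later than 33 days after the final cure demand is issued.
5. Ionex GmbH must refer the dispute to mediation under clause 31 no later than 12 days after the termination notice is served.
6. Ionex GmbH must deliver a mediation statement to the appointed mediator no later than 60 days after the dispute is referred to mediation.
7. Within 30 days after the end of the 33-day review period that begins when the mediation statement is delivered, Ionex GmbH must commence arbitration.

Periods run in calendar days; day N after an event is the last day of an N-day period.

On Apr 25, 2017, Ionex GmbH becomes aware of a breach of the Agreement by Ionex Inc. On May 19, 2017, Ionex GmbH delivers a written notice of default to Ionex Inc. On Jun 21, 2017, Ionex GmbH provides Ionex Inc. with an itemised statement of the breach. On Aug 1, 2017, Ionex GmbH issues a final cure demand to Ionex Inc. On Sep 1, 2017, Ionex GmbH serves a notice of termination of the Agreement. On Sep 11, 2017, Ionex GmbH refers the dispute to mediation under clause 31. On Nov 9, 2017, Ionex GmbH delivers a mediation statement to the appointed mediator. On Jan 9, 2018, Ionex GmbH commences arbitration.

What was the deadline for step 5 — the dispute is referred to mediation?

Step 5 runs from Sep 1, 2017, when the termination notice is served. 12 days after Sep 1, 2017 is Sep 13, 2017.

Sep 13, 2017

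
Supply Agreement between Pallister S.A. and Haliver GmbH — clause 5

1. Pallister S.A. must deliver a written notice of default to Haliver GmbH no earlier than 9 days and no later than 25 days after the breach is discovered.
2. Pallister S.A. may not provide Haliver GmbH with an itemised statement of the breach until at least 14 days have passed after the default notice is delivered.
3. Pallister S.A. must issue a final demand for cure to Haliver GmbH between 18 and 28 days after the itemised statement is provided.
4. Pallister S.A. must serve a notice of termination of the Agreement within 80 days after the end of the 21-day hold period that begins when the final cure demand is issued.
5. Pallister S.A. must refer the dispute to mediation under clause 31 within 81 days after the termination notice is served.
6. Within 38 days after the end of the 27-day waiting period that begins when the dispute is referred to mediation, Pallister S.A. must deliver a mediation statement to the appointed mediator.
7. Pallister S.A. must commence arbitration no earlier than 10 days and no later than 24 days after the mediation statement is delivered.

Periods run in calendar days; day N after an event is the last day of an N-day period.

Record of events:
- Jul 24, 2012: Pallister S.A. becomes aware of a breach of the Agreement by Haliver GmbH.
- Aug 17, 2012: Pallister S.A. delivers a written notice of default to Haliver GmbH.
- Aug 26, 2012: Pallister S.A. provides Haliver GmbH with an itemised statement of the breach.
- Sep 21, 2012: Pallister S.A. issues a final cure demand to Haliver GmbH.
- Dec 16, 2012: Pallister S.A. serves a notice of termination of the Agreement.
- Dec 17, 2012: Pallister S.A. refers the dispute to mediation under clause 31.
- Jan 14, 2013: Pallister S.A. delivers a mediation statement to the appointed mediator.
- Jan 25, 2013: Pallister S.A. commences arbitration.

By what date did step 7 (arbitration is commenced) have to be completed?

Feb 7, 2013

Step 7 runs from Jan 14, 2013, when the mediation statement is delivered. The window is 10–24 days after Jan 14, 2013; it closes on Feb 7, 2013.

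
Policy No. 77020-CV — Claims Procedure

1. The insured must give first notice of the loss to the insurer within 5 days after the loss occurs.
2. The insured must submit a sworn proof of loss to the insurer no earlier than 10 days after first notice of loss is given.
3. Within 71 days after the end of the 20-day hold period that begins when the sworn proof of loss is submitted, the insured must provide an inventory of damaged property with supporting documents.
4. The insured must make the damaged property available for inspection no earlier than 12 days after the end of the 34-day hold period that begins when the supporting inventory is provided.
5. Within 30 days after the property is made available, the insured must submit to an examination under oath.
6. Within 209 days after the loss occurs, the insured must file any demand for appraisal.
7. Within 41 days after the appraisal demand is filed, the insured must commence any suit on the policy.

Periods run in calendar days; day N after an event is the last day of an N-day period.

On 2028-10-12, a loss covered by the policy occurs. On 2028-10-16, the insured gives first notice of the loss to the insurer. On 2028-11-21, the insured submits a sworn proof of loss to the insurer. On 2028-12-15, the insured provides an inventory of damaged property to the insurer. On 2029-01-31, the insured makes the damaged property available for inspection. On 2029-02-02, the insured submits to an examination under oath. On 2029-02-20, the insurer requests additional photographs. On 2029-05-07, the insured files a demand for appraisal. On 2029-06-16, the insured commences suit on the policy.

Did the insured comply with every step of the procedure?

Yes

Step 1 — counting 5 days from 2028-10-12 (when the loss occurs) gives a deadline of 2028-10-17; completed 2028-10-16, before the deadline.
Step 2 — must wait 10 days from 2028-10-16 (when first notice of loss is given), so not before 2028-10-26; 2028-11-21 is on or after that date.
Step 3 — counting 71 days from 2028-12-11 (end of the 20-day hold period, which began when the sworn proof of loss is submitted on 2028-11-21) gives a deadline of 2029-02-20; done 2028-12-15 — timely.
Step 4 — must wait 12 days from 2029-01-18 (end of the 34-day hold period, which began when the supporting inventory is provided on 2028-12-15), so not before 2029-01-30; done 2029-01-31 — permitted.
Step 5 — counting 30 days from 2029-01-31 (when the property is made available) gives a deadline of 2029-03-02; done 2029-02-02 — timely.
Step 6 — counting 209 days from 2028-10-12 (when the loss occurs) gives a deadline of 2029-05-09; completed 2029-05-07, before the deadline.
Step 7 — counting 41 days from 2029-05-07 (when the appraisal demand is filed) gives a deadline of 2029-06-17; completed 2029-06-16, before the deadline.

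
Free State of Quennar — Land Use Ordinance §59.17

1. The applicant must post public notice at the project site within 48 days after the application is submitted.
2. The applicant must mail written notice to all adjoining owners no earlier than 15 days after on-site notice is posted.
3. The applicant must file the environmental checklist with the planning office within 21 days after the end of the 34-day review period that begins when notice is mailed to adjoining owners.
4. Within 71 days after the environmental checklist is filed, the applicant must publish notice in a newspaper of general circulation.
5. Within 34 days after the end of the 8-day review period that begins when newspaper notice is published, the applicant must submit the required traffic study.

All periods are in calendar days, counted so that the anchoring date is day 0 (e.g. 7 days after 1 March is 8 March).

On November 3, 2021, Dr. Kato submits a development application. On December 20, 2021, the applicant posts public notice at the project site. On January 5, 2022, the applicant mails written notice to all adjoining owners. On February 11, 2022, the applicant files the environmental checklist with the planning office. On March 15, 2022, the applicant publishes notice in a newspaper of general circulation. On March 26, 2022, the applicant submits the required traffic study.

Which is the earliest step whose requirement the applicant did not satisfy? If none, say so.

None — every step was satisfied

(1) due by November 3, 2021 + 48 days = December 21, 2021; done December 20, 2021 — timely.
(2) permitted from December 20, 2021 + 15 days = January 4, 2022 onward; done January 5, 2022 — permitted.
(3) due by February 8, 2022 + 21 days = March 1, 2022; completed February 11, 2022, before the deadline.
(4) due by February 11, 2022 + 71 days = April 23, 2022; March 15, 2022 is within that limit.
(5) due by March 23, 2022 + 34 days = April 26, 2022; done March 26, 2022 — timely.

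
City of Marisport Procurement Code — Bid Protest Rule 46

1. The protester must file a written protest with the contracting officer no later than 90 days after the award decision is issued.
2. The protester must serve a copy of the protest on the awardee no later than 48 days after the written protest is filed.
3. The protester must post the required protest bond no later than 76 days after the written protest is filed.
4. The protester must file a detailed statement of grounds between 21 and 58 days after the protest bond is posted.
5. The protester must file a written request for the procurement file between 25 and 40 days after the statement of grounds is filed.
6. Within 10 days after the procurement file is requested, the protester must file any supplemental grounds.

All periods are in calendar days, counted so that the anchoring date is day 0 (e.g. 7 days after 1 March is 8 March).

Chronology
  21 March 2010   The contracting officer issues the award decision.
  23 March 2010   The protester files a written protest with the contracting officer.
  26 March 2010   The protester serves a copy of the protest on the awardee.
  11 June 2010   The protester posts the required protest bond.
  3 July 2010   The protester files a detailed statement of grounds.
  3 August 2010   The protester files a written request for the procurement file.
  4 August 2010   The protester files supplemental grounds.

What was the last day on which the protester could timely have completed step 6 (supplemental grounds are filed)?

13 August 2010

Step 6 runs from 3 August 2010, when the procurement file is requested. 10 days after 3 August 2010 is 13 August 2010.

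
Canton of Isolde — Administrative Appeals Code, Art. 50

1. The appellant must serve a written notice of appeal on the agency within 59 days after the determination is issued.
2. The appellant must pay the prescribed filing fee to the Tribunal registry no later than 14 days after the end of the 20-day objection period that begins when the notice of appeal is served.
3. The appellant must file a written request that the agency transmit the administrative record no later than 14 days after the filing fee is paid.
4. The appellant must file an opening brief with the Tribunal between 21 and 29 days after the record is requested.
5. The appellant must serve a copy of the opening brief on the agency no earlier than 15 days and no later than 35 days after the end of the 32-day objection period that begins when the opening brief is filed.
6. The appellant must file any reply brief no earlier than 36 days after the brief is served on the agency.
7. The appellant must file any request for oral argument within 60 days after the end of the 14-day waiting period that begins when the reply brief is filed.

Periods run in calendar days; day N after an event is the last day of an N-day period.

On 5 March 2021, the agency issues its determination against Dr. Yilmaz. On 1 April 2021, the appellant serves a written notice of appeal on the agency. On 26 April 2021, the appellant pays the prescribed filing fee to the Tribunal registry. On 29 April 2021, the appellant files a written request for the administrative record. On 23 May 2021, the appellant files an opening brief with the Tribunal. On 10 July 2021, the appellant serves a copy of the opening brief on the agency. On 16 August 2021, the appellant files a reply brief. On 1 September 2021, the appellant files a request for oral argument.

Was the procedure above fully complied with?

(1) due by 5 March 2021 + 59 days = 3 May 2021; completed 1 April 2021, before the deadline.
(2) due by 21 April 2021 + 14 days = 5 May 2021; 26 April 2021 is within that limit.
(3) due by 26 April 2021 + 14 days = 10 May 2021; 29 April 2021 is within that limit.
(4) the permitted window runs from 29 April 2021 + 21 = 20 May 2021 to 29 April 2021 + 29 = 28 May 2021; done 23 May 2021, which is between those dates.
(5) the permitted window runs from 24 June 2021 + 15 = 9 July 2021 to 24 June 2021 + 35 = 29 July 2021; done 10 July 2021 — within the window.
(6) permitted from 10 July 2021 + 36 days = 15 August 2021 onward; done 16 August 2021, after the minimum wait.
(7) due by 30 August 2021 + 60 days = 29 October 2021; 1 September 2021 is within that limit.

Yes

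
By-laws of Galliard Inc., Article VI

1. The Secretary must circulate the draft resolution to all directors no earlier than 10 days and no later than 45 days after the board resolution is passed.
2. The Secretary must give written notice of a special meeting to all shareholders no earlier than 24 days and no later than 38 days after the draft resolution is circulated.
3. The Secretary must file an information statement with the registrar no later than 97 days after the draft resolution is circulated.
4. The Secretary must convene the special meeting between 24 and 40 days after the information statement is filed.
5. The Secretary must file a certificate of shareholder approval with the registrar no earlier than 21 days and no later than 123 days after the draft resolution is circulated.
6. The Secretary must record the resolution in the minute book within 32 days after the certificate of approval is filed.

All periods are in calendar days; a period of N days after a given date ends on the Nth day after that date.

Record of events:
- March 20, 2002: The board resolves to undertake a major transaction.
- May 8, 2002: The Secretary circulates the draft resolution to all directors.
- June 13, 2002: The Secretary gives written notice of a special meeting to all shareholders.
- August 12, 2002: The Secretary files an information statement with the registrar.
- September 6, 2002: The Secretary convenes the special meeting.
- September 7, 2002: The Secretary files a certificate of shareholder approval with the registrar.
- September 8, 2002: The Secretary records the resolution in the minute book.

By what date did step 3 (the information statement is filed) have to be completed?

August 13, 2002

Step 3 runs from May 8, 2002, when the draft resolution is circulated. 97 days after May 8, 2002 is August 13, 2002.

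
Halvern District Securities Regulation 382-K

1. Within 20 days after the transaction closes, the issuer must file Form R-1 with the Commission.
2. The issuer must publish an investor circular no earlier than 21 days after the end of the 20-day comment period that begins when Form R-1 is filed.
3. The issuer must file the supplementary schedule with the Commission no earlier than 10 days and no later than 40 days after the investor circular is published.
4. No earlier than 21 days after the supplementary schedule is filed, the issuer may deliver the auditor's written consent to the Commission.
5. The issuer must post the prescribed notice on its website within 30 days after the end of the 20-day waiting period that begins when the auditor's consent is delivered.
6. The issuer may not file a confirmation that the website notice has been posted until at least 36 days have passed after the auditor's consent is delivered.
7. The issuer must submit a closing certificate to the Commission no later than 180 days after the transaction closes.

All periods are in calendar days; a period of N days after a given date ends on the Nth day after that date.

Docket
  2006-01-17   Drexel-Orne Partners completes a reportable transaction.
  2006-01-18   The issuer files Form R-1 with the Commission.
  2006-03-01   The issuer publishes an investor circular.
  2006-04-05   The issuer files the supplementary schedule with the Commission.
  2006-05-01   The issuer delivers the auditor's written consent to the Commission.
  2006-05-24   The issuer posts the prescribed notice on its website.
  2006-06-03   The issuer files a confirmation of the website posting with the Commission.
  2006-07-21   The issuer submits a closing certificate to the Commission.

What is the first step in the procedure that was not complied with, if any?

Step 6

(1) due by 2006-01-17 + 20 days = 2006-02-06; done 2006-01-18 — timely.
(2) permitted from 2006-02-07 + 21 days = 2006-02-28 onward; done 2006-03-01, after the minimum wait.
(3) the permitted window runs from 2006-03-01 + 10 = 2006-03-11 to 2006-03-01 + 40 = 2006-04-10; done 2006-04-05 — within the window.
(4) permitted from 2006-04-05 + 21 days = 2006-04-26 onward; done 2006-05-01 — permitted.
(5) due by 2006-05-21 + 30 days = 2006-06-20; completed 2006-05-24, before the deadline.
(6) permitted from 2006-05-01 + 36 days = 2006-06-06 onward; done 2006-06-03 — 3 days too early.
Later steps need not be reached.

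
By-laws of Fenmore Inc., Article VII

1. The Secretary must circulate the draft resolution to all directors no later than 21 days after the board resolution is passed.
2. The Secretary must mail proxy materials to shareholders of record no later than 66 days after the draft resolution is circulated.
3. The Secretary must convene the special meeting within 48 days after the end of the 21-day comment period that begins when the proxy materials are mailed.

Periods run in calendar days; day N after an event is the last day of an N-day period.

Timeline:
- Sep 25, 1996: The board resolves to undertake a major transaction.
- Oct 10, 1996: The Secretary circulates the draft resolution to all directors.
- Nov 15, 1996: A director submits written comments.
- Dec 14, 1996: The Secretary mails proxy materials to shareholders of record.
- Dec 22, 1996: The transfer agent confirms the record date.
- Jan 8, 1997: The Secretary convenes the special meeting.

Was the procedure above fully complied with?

Yes

Step 1 — counting 21 days from Sep 25, 1996 (when the board resolution is passed) gives a deadline of Oct 16, 1996; completed Oct 10, 1996, before the deadline.
Step 2 — counting 66 days from Oct 10, 1996 (when the draft resolution is circulated) gives a deadline of Dec 15, 1996; done Dec 14, 1996 — timely.
Step 3 — counting 48 days from Jan 4, 1997 (end of the 21-day comment period, which began when the proxy materials are mailed on Dec 14, 1996) gives a deadline of Feb 21, 1997; done Jan 8, 1997 — timely.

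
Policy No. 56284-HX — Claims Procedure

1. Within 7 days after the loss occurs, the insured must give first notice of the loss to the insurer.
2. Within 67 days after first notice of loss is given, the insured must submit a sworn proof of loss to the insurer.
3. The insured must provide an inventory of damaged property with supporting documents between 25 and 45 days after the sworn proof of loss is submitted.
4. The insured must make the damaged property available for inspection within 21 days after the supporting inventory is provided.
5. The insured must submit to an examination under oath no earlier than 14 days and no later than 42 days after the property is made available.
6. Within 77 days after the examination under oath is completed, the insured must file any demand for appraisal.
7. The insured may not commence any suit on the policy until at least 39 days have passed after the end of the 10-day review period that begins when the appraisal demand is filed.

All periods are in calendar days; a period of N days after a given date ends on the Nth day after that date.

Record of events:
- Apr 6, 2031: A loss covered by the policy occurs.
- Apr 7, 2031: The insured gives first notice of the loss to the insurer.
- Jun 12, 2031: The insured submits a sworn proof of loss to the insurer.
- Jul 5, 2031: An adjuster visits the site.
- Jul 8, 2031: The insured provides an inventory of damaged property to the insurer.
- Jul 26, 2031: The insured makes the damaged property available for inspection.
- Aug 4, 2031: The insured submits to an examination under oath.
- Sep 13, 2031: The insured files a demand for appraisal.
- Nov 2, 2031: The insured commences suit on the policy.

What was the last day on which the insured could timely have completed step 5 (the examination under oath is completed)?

Step 5 runs from Jul 26, 2031, when the property is made available. The window is 14–42 days after Jul 26, 2031; it closes on Sep 6, 2031.

Sep 6, 2031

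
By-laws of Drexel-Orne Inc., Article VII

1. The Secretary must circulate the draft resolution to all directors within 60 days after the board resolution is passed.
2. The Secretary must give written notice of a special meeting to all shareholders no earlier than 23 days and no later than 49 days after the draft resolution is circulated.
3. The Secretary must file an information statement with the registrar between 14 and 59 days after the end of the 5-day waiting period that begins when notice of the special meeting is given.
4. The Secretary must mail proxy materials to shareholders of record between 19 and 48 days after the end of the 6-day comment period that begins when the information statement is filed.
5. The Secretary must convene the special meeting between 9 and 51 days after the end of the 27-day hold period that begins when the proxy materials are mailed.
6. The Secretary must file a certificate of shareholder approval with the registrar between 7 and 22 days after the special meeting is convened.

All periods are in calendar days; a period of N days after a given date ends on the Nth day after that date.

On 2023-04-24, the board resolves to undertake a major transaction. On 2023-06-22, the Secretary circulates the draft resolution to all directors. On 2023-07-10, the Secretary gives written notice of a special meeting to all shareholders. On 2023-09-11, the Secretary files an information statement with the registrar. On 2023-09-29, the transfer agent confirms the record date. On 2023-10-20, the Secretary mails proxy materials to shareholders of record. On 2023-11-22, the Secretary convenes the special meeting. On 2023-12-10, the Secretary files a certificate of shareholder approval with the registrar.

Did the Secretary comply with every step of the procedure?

(1) due by 2023-04-24 + 60 days = 2023-06-23; completed 2023-06-22, before the deadline.
(2) the permitted window runs from 2023-06-22 + 23 = 2023-07-15 to 2023-06-22 + 49 = 2023-08-10; 2023-07-10 is 5 days too early.

No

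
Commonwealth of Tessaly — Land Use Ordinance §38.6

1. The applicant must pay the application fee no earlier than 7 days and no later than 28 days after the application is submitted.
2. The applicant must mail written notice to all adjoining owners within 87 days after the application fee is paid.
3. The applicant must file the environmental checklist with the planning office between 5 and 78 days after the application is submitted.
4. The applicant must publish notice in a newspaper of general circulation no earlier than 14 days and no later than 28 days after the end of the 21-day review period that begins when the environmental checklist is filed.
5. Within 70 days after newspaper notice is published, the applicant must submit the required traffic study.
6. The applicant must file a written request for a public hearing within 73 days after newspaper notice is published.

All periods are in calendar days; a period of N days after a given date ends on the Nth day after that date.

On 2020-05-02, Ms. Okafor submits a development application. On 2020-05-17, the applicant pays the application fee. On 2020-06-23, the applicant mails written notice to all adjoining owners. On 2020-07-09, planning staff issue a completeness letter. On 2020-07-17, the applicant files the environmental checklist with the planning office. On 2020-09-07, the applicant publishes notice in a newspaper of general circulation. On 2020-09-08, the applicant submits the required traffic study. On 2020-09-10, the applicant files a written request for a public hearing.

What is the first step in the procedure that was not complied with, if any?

Step 1: the window is 7–28 days after 2020-05-02 (when the application is submitted), so 2020-05-09 through 2020-05-30; done 2020-05-17 — within the window.
Step 2: 87 days after 2020-05-17 (when the application fee is paid) is 2020-08-12; completed 2020-06-23, before the deadline.
Step 3: the window is 5–78 days after 2020-05-02 (when the application is submitted), so 2020-05-07 through 2020-07-19; done 2020-07-17 — within the window.
Step 4: the window is 14–28 days after 2020-08-07 (end of the 21-day review period, which began when the environmental checklist is filed on 2020-07-17), so 2020-08-21 through 2020-09-04; done 2020-09-07 — 3 days after the window closed.

Step 4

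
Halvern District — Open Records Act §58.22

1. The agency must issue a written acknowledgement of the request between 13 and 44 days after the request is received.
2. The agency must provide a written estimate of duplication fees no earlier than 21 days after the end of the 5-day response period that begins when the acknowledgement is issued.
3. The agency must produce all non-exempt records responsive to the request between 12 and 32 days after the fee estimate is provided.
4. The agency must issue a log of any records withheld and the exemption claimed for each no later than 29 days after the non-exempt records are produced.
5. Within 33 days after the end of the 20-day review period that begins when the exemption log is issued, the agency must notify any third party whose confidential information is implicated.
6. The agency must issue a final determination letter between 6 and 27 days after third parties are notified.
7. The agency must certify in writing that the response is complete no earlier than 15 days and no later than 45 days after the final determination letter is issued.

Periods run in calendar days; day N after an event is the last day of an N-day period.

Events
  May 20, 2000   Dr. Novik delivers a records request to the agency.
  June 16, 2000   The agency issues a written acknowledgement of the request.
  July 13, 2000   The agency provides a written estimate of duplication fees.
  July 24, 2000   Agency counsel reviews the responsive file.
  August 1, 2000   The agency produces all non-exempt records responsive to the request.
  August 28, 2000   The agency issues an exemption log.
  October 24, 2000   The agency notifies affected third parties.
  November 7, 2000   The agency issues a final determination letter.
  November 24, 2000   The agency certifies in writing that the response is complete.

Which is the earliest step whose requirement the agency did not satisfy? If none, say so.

Step 5

(1) the permitted window runs from May 20, 2000 + 13 = June 2, 2000 to May 20, 2000 + 44 = July 3, 2000; done June 16, 2000, which is between those dates.
(2) permitted from June 21, 2000 + 21 days = July 12, 2000 onward; July 13, 2000 is on or after that date.
(3) the permitted window runs from July 13, 2000 + 12 = July 25, 2000 to July 13, 2000 + 32 = August 14, 2000; done August 1, 2000 — within the window.
(4) due by August 1, 2000 + 29 days = August 30, 2000; done August 28, 2000 — timely.
(5) due by September 17, 2000 + 33 days = October 20, 2000; done October 24, 2000 — 4 days late.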